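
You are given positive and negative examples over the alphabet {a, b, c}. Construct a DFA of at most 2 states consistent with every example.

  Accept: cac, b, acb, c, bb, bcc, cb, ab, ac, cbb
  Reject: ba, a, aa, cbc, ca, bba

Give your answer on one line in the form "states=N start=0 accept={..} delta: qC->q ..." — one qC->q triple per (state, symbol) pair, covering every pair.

states=2 start=0 accept={1} delta: 0a->0 0b->1 0c->1 1a->0 1b->1 1c->0

Grow the machine one transition at a time. Run the examples from 0; the earliest place one falls off (shortest prefix, ties alphabetical) gets sent to the lowest-numbered state that keeps every Accept/Reject pair distinguishable — a pair clashes when both reach the same state with identical unread suffix — and to a fresh state only if none does.
a: 0a undefined. 0a->0: ok.
b: 0b undefined. 0b->0: no, b/ba meet in 0. Open state 1: 0b->1.
c: 0c undefined. 0c->0: no, cac/a meet in 0. 0c->1: ok.
ba: 1a undefined. 1a->0: ok.
bb: 1b undefined. 1b->0: no, cac/cbc meet in 1. 1b->1: ok.
bc: 1c undefined. 1c->0: ok.
All examples now run through 2 states with every (state, symbol) defined. Accept strings end in {1}, Reject strings end in {0}; accept={1}.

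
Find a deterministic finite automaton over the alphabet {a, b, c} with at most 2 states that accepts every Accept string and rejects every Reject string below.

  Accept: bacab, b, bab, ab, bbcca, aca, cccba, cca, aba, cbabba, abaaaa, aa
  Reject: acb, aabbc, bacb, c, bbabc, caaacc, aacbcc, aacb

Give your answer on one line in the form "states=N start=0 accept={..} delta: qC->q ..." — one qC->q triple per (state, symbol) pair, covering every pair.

Grow the machine one transition at a time. Run the examples from 0; the earliest place one falls off (shortest prefix, ties alphabetical) gets sent to the lowest-numbered state that keeps every Accept/Reject pair distinguishable — a pair clashes when both reach the same state with identical unread suffix — and to a fresh state only if none does.
a: 0a undefined. 0a->0: ok.
b: 0b undefined. 0b->0: ok.
c: 0c undefined. 0c->0: no, bacab/acb meet in 0. Open state 1: 0c->1.
ca: 1a undefined. 1a->0: ok.
cb: 1b undefined. 1b->0: no, bacab/acb meet in 0. 1b->1: ok.
cc: 1c undefined. 1c->0: no, bacab/caaacc meet in 0. 1c->1: ok.
All examples now run through 2 states with every (state, symbol) defined. Accept strings end in {0}, Reject strings end in {1}; accept={0}.

states=2 start=0 accept={0} delta: 0a->0 0b->0 0c->1 1a->0 1b->1 1c->1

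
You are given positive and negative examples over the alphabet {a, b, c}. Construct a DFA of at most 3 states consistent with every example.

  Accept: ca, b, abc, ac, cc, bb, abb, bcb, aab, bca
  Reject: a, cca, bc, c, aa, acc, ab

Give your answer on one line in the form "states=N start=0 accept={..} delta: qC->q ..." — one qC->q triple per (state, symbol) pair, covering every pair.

states=3 start=0 accept={0} delta: 0a->1 0b->0 0c->2 1a->2 1b->2 1c->0 2a->0 2b->0 2c->0

Grow the machine one transition at a time. Run the examples from 0; the earliest place one falls off (shortest prefix, ties alphabetical) gets sent to the lowest-numbered state that keeps every Accept/Reject pair distinguishable — a pair clashes when both reach the same state with identical unread suffix — and to a fresh state only if none does.
a: 0a undefined. 0a->0: no, b/ab meet in 0 with "b" left. Open state 1: 0a->1.
b: 0b undefined. 0b->0: ok.
c: 0c undefined. 0c->0: no, ca/a meet in 1. 0c->1: no, ca/aa meet in 1 with "a" left. Open state 2: 0c->2.
aa: 1a undefined. 1a->0: no, b/aa meet in 0. 1a->1: no, aab/ab meet in 1 with "b" left. 1a->2: ok.
ab: 1b undefined. 1b->0: no, b/ab meet in 0. 1b->1: no, abb/a meet in 1. 1b->2: ok.
ac: 1c undefined. 1c->0: ok.
ca: 2a undefined. 2a->0: ok.
cc: 2c undefined. 2c->0: ok.
aab: 2b undefined. 2b->0: ok.
All examples now run through 3 states with every (state, symbol) defined. Accept strings end in {0}, Reject strings end in {1,2}; accept={0}.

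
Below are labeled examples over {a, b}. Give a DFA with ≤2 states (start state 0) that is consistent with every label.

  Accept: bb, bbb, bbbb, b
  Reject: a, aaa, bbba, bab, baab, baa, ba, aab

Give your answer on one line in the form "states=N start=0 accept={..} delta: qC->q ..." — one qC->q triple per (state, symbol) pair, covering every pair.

states=2 start=0 accept={0} delta: 0a->1 0b->0 1a->1 1b->1

Fold the examples into a partial DFA from state 0: repeatedly fix the first undefined (state, symbol) met by the shortest-then-alphabetical prefix, trying targets in increasing order and rejecting any under which an Accept and a Reject string meet in one state with the same remainder; add a state when all current targets are rejected. Accepting states are where Accept strings end.
a: 0a undefined. 0a->0: no, b/aab meet in 0 with "b" left. Open state 1: 0a->1.
b: 0b undefined. 0b->0: ok.
aa: 1a undefined. 1a->0: no, bb/baab meet in 0. 1a->1: ok.
aab: 1b undefined. 1b->0: no, bb/bab meet in 0. 1b->1: ok.
All examples now run through 2 states with every (state, symbol) defined. Accept strings end in {0}, Reject strings end in {1}; accept={0}.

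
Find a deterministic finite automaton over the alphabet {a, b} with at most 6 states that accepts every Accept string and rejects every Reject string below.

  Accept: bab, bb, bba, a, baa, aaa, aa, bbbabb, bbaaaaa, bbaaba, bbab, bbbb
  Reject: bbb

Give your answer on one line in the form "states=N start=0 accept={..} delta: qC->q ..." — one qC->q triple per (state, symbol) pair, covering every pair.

Fold the examples into a partial DFA from state 0: repeatedly fix the first undefined (state, symbol) met by the shortest-then-alphabetical prefix, trying targets in increasing order and rejecting any under which an Accept and a Reject string meet in one state with the same remainder; add a state when all current targets are rejected. Accepting states are where Accept strings end.
a: 0a undefined. 0a->0: ok.
b: 0b undefined. 0b->0: no, bab/bbb meet in 0. Open state 1: 0b->1.
ba: 1a undefined. 1a->0: ok.
bb: 1b undefined. 1b->0: no, bab/bbb meet in 1. 1b->1: no, bab/bbb meet in 1. Open state 2: 1b->2.
bba: 2a undefined. 2a->0: ok.
bbb: 2b undefined. 2b->0: no, bba/bbb meet in 0. 2b->1: no, bab/bbb meet in 1. 2b->2: no, bb/bbb meet in 2. Open state 3: 2b->3.
bbba: 3a undefined. 3a->0: ok.
bbbb: 3b undefined. 3b->0: ok.
All examples now run through 4 states with every (state, symbol) defined. Accept strings end in {0,1,2}, Reject strings end in {3}; accept={0,1,2}.

states=4 start=0 accept={0,1,2} delta: 0a->0 0b->1 1a->0 1b->2 2a->0 2b->3 3a->0 3b->0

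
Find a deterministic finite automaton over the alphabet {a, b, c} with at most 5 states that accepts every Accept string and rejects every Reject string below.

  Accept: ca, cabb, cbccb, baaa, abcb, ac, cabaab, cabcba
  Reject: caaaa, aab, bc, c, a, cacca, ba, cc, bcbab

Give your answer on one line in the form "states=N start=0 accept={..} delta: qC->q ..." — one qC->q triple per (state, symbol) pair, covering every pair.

Fold the examples into a partial DFA from state 0: repeatedly fix the first undefined (state, symbol) met by the shortest-then-alphabetical prefix, trying targets in increasing order and rejecting any under which an Accept and a Reject string meet in one state with the same remainder; add a state when all current targets are rejected. Accepting states are where Accept strings end.
a: 0a undefined. 0a->0: no, ac/c meet in 0 with "c" left. Open state 1: 0a->1.
b: 0b undefined. 0b->0: ok.
c: 0c undefined. 0c->0: no, ca/a meet in 1. 0c->1: no, ac/cc meet in 1 with "c" left. Open state 2: 0c->2.
aa: 1a undefined. 1a->0: no, baaa/a meet in 1. 1a->1: no, baaa/a meet in 1. 1a->2: ok.
ab: 1b undefined. 1b->0: no, abcb/aab meet in 2 with "b" left. 1b->1: ok.
ac: 1c undefined. 1c->0: ok.
ca: 2a undefined. 2a->0: no, ca/caaaa meet in 0. 2a->1: no, ca/a meet in 1. 2a->2: no, ca/caaaa meet in 2. Open state 3: 2a->3.
cb: 2b undefined. 2b->0: no, abcb/aab meet in 0. 2b->1: no, cbccb/aab meet in 1. 2b->2: ok.
cc: 2c undefined. 2c->0: no, cbccb/aab meet in 2. 2c->1: ok.
caa: 3a undefined. 3a->0: ok.
cab: 3b undefined. 3b->0: no, cabb/bcbab meet in 0. 3b->1: no, cabb/a meet in 1. 3b->2: no, cabb/caaaa meet in 2. 3b->3: no, ca/bcbab meet in 3. Open state 4: 3b->4.
cac: 3c undefined. 3c->0: no, ca/cacca meet in 3. 3c->1: ok.
caba: 4a undefined. 4a->0: no, cabaab/a meet in 1. 4a->1: no, cabaab/caaaa meet in 2. 4a->2: no, cabaab/bcbab meet in 4. 4a->3: ok.
cabb: 4b undefined. 4b->0: ok.
cabc: 4c undefined. 4c->0: no, cabcba/a meet in 1. 4c->1: no, cabcba/caaaa meet in 2. 4c->2: ok.
All examples now run through 5 states with every (state, symbol) defined. Accept strings end in {0,3}, Reject strings end in {1,2,4}; accept={0,3}.

states=5 start=0 accept={0,3} delta: 0a->1 0b->0 0c->2 1a->2 1b->1 1c->0 2a->3 2b->2 2c->1 3a->0 3b->4 3c->1 4a->3 4b->0 4c->2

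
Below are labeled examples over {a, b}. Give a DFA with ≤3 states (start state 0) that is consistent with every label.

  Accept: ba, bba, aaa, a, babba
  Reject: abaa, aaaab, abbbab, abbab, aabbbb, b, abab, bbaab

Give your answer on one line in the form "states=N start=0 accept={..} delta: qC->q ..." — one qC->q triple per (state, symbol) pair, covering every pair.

Grow the machine one transition at a time. Run the examples from 0; the earliest place one falls off (shortest prefix, ties alphabetical) gets sent to the lowest-numbered state that keeps every Accept/Reject pair distinguishable — a pair clashes when both reach the same state with identical unread suffix — and to a fresh state only if none does.
a: 0a undefined. 0a->0: ok.
b: 0b undefined. 0b->0: no, ba/abaa meet in 0. Open state 1: 0b->1.
ba: 1a undefined. 1a->0: no, ba/abaa meet in 0. 1a->1: no, ba/abaa meet in 1. Open state 2: 1a->2.
bb: 1b undefined. 1b->0: no, bba/aabbbb meet in 0. 1b->1: ok.
bab: 2b undefined. 2b->0: no, aaa/abbbab meet in 0. 2b->1: ok.
abaa: 2a undefined. 2a->0: no, aaa/abaa meet in 0. 2a->1: ok.
All examples now run through 3 states with every (state, symbol) defined. Accept strings end in {0,2}, Reject strings end in {1}; accept={0,2}.

states=3 start=0 accept={0,2} delta: 0a->0 0b->1 1a->2 1b->1 2a->1 2b->1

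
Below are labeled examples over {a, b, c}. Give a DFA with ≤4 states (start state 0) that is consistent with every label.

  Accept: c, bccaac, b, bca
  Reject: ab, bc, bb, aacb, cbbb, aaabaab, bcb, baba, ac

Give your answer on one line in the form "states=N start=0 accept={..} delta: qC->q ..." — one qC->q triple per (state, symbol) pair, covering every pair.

states=4 start=0 accept={0,1} delta: 0a->1 0b->1 0c->0 1a->1 1b->2 1c->3 2a->2 2b->2 2c->0 3a->0 3b->2 3c->2

Fold the examples into a partial DFA from state 0: repeatedly fix the first undefined (state, symbol) met by the shortest-then-alphabetical prefix, trying targets in increasing order and rejecting any under which an Accept and a Reject string meet in one state with the same remainder; add a state when all current targets are rejected. Accepting states are where Accept strings end.
a: 0a undefined. 0a->0: no, c/ac meet in 0 with "c" left. Open state 1: 0a->1.
b: 0b undefined. 0b->0: no, c/bc meet in 0 with "c" left. 0b->1: ok.
c: 0c undefined. 0c->0: ok.
aa: 1a undefined. 1a->0: no, c/baba meet in 0. 1a->1: ok.
ab: 1b undefined. 1b->0: no, c/ab meet in 0. 1b->1: no, b/ab meet in 1. Open state 2: 1b->2.
ac: 1c undefined. 1c->0: no, c/bc meet in 0. 1c->1: no, bccaac/bc meet in 1. 1c->2: no, bca/baba meet in 2 with "a" left. Open state 3: 1c->3.
bca: 3a undefined. 3a->0: ok.
bcb: 3b undefined. 3b->0: no, c/aacb meet in 0. 3b->1: no, b/aacb meet in 1. 3b->2: ok.
bcc: 3c undefined. 3c->0: no, bccaac/bc meet in 3. 3c->1: no, bccaac/bc meet in 3. 3c->2: ok.
baba: 2a undefined. 2a->0: no, c/baba meet in 0. 2a->1: no, bccaac/bc meet in 3. 2a->2: ok.
cbbb: 2b undefined. 2b->0: no, c/cbbb meet in 0. 2b->1: no, b/cbbb meet in 1. 2b->2: ok.
bccaac: 2c undefined. 2c->0: ok.
All examples now run through 4 states with every (state, symbol) defined. Accept strings end in {0,1}, Reject strings end in {2,3}; accept={0,1}.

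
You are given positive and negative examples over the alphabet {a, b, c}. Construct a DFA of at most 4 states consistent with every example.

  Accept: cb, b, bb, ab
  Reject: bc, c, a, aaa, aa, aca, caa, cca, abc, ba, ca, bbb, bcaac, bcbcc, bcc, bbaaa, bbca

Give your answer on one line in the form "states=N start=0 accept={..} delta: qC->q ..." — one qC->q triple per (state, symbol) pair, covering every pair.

Fold the examples into a partial DFA from state 0: repeatedly fix the first undefined (state, symbol) met by the shortest-then-alphabetical prefix, trying targets in increasing order and rejecting any under which an Accept and a Reject string meet in one state with the same remainder; add a state when all current targets are rejected. Accepting states are where Accept strings end.
a: 0a undefined. 0a->0: ok.
b: 0b undefined. 0b->0: no, b/a meet in 0. Open state 1: 0b->1.
c: 0c undefined. 0c->0: ok.
ba: 1a undefined. 1a->0: ok.
bb: 1b undefined. 1b->0: no, cb/bbb meet in 1. 1b->1: no, cb/bbb meet in 1. Open state 2: 1b->2.
bc: 1c undefined. 1c->0: ok.
bba: 2a undefined. 2a->0: ok.
bbb: 2b undefined. 2b->0: ok.
bbc: 2c undefined. 2c->0: ok.
All examples now run through 3 states with every (state, symbol) defined. Accept strings end in {1,2}, Reject strings end in {0}; accept={1,2}.

states=3 start=0 accept={1,2} delta: 0a->0 0b->1 0c->0 1a->0 1b->2 1c->0 2a->0 2b->0 2c->0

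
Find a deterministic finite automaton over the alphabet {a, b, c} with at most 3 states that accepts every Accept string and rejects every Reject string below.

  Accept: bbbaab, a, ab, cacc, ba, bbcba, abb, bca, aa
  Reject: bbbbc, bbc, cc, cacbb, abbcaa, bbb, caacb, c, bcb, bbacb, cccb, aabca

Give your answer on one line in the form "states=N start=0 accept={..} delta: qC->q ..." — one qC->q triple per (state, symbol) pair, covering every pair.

states=3 start=0 accept={1} delta: 0a->1 0b->0 0c->0 1a->1 1b->1 1c->2 2a->2 2b->0 2c->1

State merging on the prefix tree: take the shortest (then alphabetical) example prefix whose next move is undefined and point that move at state 0, else 1, else 2, ...; a target is out if some Accept/Reject pair would then sit in one state with the same input left (inseparable). If every existing state is out, open a new one.
a: 0a undefined. 0a->0: no, bca/aabca meet in 0 with "bca" left. Open state 1: 0a->1.
b: 0b undefined. 0b->0: ok.
c: 0c undefined. 0c->0: ok.
aa: 1a undefined. 1a->0: no, bbbaab/bbbbc meet in 0. 1a->1: ok.
ab: 1b undefined. 1b->0: no, bbbaab/bbbbc meet in 0. 1b->1: ok.
cac: 1c undefined. 1c->0: no, bbbaab/abbcaa meet in 1. 1c->1: no, bbbaab/cacbb meet in 1. Open state 2: 1c->2.
cacb: 2b undefined. 2b->0: ok.
cacc: 2c undefined. 2c->0: no, cacc/bbbbc meet in 0. 2c->1: ok.
aabca: 2a undefined. 2a->0: no, bbbaab/abbcaa meet in 1. 2a->1: no, bbbaab/abbcaa meet in 1. 2a->2: ok.
All examples now run through 3 states with every (state, symbol) defined. Accept strings end in {1}, Reject strings end in {0,2}; accept={1}.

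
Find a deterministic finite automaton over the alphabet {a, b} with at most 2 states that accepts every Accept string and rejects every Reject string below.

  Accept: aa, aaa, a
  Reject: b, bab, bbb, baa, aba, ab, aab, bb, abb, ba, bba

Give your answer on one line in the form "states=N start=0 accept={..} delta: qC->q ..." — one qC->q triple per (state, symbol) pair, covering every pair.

states=2 start=0 accept={0} delta: 0a->0 0b->1 1a->1 1b->1

Fold the examples into a partial DFA from state 0: repeatedly fix the first undefined (state, symbol) met by the shortest-then-alphabetical prefix, trying targets in increasing order and rejecting any under which an Accept and a Reject string meet in one state with the same remainder; add a state when all current targets are rejected. Accepting states are where Accept strings end.
a: 0a undefined. 0a->0: ok.
b: 0b undefined. 0b->0: no, aa/b meet in 0. Open state 1: 0b->1.
ba: 1a undefined. 1a->0: no, aa/baa meet in 0. 1a->1: ok.
bb: 1b undefined. 1b->0: no, aa/bab meet in 0. 1b->1: ok.
All examples now run through 2 states with every (state, symbol) defined. Accept strings end in {0}, Reject strings end in {1}; accept={0}.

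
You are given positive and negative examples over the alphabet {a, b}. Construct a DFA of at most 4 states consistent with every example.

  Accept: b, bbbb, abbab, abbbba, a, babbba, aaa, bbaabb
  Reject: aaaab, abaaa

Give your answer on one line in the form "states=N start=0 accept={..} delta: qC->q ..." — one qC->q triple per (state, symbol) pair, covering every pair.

states=4 start=0 accept={0,1,3} delta: 0a->1 0b->0 1a->1 1b->2 2a->2 2b->3 3a->0 3b->0

Grow the machine one transition at a time. Run the examples from 0; the earliest place one falls off (shortest prefix, ties alphabetical) gets sent to the lowest-numbered state that keeps every Accept/Reject pair distinguishable — a pair clashes when both reach the same state with identical unread suffix — and to a fresh state only if none does.
a: 0a undefined. 0a->0: no, b/aaaab meet in 0 with "b" left. Open state 1: 0a->1.
b: 0b undefined. 0b->0: ok.
aa: 1a undefined. 1a->0: no, b/aaaab meet in 0. 1a->1: ok.
ab: 1b undefined. 1b->0: no, b/aaaab meet in 0. 1b->1: no, abbab/aaaab meet in 1. Open state 2: 1b->2.
aba: 2a undefined. 2a->0: no, a/abaaa meet in 1. 2a->1: no, a/abaaa meet in 1. 2a->2: ok.
abb: 2b undefined. 2b->0: no, abbab/aaaab meet in 2. 2b->1: no, abbab/aaaab meet in 2. 2b->2: no, abbab/aaaab meet in 2. Open state 3: 2b->3.
abba: 3a undefined. 3a->0: ok.
abbb: 3b undefined. 3b->0: ok.
All examples now run through 4 states with every (state, symbol) defined. Accept strings end in {0,1,3}, Reject strings end in {2}; accept={0,1,3}.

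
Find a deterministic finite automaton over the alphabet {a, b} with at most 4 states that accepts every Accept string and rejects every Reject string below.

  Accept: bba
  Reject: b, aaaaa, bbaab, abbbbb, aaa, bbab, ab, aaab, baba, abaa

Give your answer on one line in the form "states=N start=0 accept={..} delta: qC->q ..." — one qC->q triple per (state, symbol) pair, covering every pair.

Fold the examples into a partial DFA from state 0: repeatedly fix the first undefined (state, symbol) met by the shortest-then-alphabetical prefix, trying targets in increasing order and rejecting any under which an Accept and a Reject string meet in one state with the same remainder; add a state when all current targets are rejected. Accepting states are where Accept strings end.
a: 0a undefined. 0a->0: ok.
b: 0b undefined. 0b->0: no, bba/b meet in 0. Open state 1: 0b->1.
ba: 1a undefined. 1a->0: ok.
bb: 1b undefined. 1b->0: no, bba/aaaaa meet in 0. 1b->1: no, bba/aaaaa meet in 0. Open state 2: 1b->2.
bba: 2a undefined. 2a->0: no, bba/aaaaa meet in 0. 2a->1: no, bba/b meet in 1. 2a->2: ok.
abbb: 2b undefined. 2b->0: no, bba/abbbbb meet in 2. 2b->1: ok.
All examples now run through 3 states with every (state, symbol) defined. Accept strings end in {2}, Reject strings end in {0,1}; accept={2}.

states=3 start=0 accept={2} delta: 0a->0 0b->1 1a->0 1b->2 2a->2 2b->1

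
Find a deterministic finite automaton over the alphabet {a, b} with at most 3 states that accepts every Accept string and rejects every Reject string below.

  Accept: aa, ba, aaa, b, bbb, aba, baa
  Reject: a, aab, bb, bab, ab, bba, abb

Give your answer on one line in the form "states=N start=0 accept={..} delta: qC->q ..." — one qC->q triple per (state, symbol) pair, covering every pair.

states=3 start=0 accept={2} delta: 0a->1 0b->2 1a->2 1b->1 2a->2 2b->0

Grow the machine one transition at a time. Run the examples from 0; the earliest place one falls off (shortest prefix, ties alphabetical) gets sent to the lowest-numbered state that keeps every Accept/Reject pair distinguishable — a pair clashes when both reach the same state with identical unread suffix — and to a fresh state only if none does.
a: 0a undefined. 0a->0: no, aa/a meet in 0. Open state 1: 0a->1.
b: 0b undefined. 0b->0: no, ba/a meet in 1. 0b->1: no, b/a meet in 1. Open state 2: 0b->2.
aa: 1a undefined. 1a->0: no, aaa/a meet in 1. 1a->1: no, aa/a meet in 1. 1a->2: ok.
ab: 1b undefined. 1b->0: no, aa/abb meet in 2. 1b->1: ok.
ba: 2a undefined. 2a->0: no, aa/bab meet in 2. 2a->1: no, ba/a meet in 1. 2a->2: ok.
bb: 2b undefined. 2b->0: ok.
All examples now run through 3 states with every (state, symbol) defined. Accept strings end in {2}, Reject strings end in {0,1}; accept={2}.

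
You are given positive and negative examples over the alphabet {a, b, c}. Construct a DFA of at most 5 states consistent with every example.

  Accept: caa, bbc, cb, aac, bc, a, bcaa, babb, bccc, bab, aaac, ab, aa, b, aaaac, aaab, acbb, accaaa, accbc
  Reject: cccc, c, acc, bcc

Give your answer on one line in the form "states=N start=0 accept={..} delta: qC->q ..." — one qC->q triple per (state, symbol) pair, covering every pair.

states=4 start=0 accept={1,2} delta: 0a->1 0b->1 0c->0 1a->1 1b->1 1c->2 2a->0 2b->0 2c->3 3a->0 3b->1 3c->1

State merging on the prefix tree: take the shortest (then alphabetical) example prefix whose next move is undefined and point that move at state 0, else 1, else 2, ...; a target is out if some Accept/Reject pair would then sit in one state with the same input left (inseparable). If every existing state is out, open a new one.
a: 0a undefined. 0a->0: no, aac/c meet in 0 with "c" left. Open state 1: 0a->1.
b: 0b undefined. 0b->0: no, bbc/c meet in 0 with "c" left. 0b->1: ok.
c: 0c undefined. 0c->0: ok.
aa: 1a undefined. 1a->0: no, caa/cccc meet in 0. 1a->1: ok.
ab: 1b undefined. 1b->0: no, bbc/cccc meet in 0. 1b->1: ok.
ac: 1c undefined. 1c->0: no, bbc/cccc meet in 0. 1c->1: no, caa/acc meet in 1. Open state 2: 1c->2.
acb: 2b undefined. 2b->0: ok.
acc: 2c undefined. 2c->0: no, bccc/cccc meet in 0. 2c->1: no, caa/acc meet in 1. 2c->2: no, bbc/acc meet in 2. Open state 3: 2c->3.
bca: 2a undefined. 2a->0: ok.
acca: 3a undefined. 3a->0: ok.
accb: 3b undefined. 3b->0: no, accbc/cccc meet in 0. 3b->1: ok.
bccc: 3c undefined. 3c->0: no, bccc/cccc meet in 0. 3c->1: ok.
All examples now run through 4 states with every (state, symbol) defined. Accept strings end in {1,2}, Reject strings end in {0,3}; accept={1,2}.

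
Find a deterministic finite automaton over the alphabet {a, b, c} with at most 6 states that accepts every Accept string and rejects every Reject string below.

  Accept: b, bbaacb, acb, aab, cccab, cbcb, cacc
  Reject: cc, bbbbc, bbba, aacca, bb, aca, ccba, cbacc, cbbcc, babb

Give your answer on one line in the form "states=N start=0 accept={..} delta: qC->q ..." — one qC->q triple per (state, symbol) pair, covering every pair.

Grow the machine one transition at a time. Run the examples from 0; the earliest place one falls off (shortest prefix, ties alphabetical) gets sent to the lowest-numbered state that keeps every Accept/Reject pair distinguishable — a pair clashes when both reach the same state with identical unread suffix — and to a fresh state only if none does.
a: 0a undefined. 0a->0: ok.
b: 0b undefined. 0b->0: no, b/bbba meet in 0. Open state 1: 0b->1.
c: 0c undefined. 0c->0: no, cacc/cc meet in 0. 0c->1: no, acb/bb meet in 1 with "b" left. Open state 2: 0c->2.
ba: 1a undefined. 1a->0: ok.
bb: 1b undefined. 1b->0: ok.
ca: 2a undefined. 2a->0: no, cacc/cc meet in 2 with "c" left. 2a->1: no, b/aca meet in 1. 2a->2: ok.
cb: 2b undefined. 2b->0: no, bbaacb/bbba meet in 0. 2b->1: ok.
cc: 2c undefined. 2c->0: no, cacc/bbbbc meet in 2. 2c->1: no, b/cc meet in 1. 2c->2: no, cacc/cc meet in 2. Open state 3: 2c->3.
cbc: 1c undefined. 1c->0: ok.
ccb: 3b undefined. 3b->0: ok.
ccc: 3c undefined. 3c->0: no, cacc/bbba meet in 0. 3c->1: ok.
aacca: 3a undefined. 3a->0: ok.
All examples now run through 4 states with every (state, symbol) defined. Accept strings end in {1}, Reject strings end in {0,2,3}; accept={1}.

states=4 start=0 accept={1} delta: 0a->0 0b->1 0c->2 1a->0 1b->0 1c->0 2a->2 2b->1 2c->3 3a->0 3b->0 3c->1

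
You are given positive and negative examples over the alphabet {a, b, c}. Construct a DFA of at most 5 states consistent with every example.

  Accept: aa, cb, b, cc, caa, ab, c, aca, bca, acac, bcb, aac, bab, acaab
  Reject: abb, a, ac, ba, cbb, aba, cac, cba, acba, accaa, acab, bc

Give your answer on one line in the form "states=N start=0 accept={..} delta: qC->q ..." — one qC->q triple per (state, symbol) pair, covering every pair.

Fold the examples into a partial DFA from state 0: repeatedly fix the first undefined (state, symbol) met by the shortest-then-alphabetical prefix, trying targets in increasing order and rejecting any under which an Accept and a Reject string meet in one state with the same remainder; add a state when all current targets are rejected. Accepting states are where Accept strings end.
a: 0a undefined. 0a->0: no, aa/a meet in 0. Open state 1: 0a->1.
b: 0b undefined. 0b->0: no, c/bc meet in 0 with "c" left. 0b->1: no, aa/ba meet in 1 with "a" left. Open state 2: 0b->2.
c: 0c undefined. 0c->0: ok.
aa: 1a undefined. 1a->0: ok.
ab: 1b undefined. 1b->0: no, cb/abb meet in 2. 1b->1: no, aa/aba meet in 0. 1b->2: ok.
ac: 1c undefined. 1c->0: no, aa/ac meet in 0. 1c->1: no, cb/acab meet in 2. 1c->2: no, cb/ac meet in 2. Open state 3: 1c->3.
ba: 2a undefined. 2a->0: no, aa/ba meet in 0. 2a->1: ok.
bc: 2c undefined. 2c->0: no, aa/bc meet in 0. 2c->1: ok.
abb: 2b undefined. 2b->0: no, aa/abb meet in 0. 2b->1: ok.
aca: 3a undefined. 3a->0: no, cb/acab meet in 2. 3a->1: no, cb/acab meet in 2. 3a->2: no, acac/abb meet in 1. 3a->3: no, aca/ac meet in 3. Open state 4: 3a->4.
acb: 3b undefined. 3b->0: ok.
acc: 3c undefined. 3c->0: no, aa/accaa meet in 0. 3c->1: ok.
acaa: 4a undefined. 4a->0: ok.
acab: 4b undefined. 4b->0: no, aa/acab meet in 0. 4b->1: ok.
acac: 4c undefined. 4c->0: ok.
All examples now run through 5 states with every (state, symbol) defined. Accept strings end in {0,2,4}, Reject strings end in {1,3}; accept={0,2,4}.

states=5 start=0 accept={0,2,4} delta: 0a->1 0b->2 0c->0 1a->0 1b->2 1c->3 2a->1 2b->1 2c->1 3a->4 3b->0 3c->1 4a->0 4b->1 4c->0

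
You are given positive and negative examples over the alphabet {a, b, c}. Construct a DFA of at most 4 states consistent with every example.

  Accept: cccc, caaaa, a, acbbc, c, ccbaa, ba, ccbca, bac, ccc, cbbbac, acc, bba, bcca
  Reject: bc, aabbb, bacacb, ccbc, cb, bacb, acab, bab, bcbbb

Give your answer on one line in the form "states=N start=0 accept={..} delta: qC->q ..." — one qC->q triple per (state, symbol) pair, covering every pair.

states=3 start=0 accept={0} delta: 0a->0 0b->1 0c->0 1a->0 1b->0 1c->2 2a->0 2b->1 2c->0

State merging on the prefix tree: take the shortest (then alphabetical) example prefix whose next move is undefined and point that move at state 0, else 1, else 2, ...; a target is out if some Accept/Reject pair would then sit in one state with the same input left (inseparable). If every existing state is out, open a new one.
a: 0a undefined. 0a->0: ok.
b: 0b undefined. 0b->0: no, a/aabbb meet in 0. Open state 1: 0b->1.
c: 0c undefined. 0c->0: ok.
ba: 1a undefined. 1a->0: ok.
bb: 1b undefined. 1b->0: ok.
bc: 1c undefined. 1c->0: no, cccc/bc meet in 0. 1c->1: no, cccc/bcbbb meet in 0. Open state 2: 1c->2.
bcb: 2b undefined. 2b->0: no, cccc/bcbbb meet in 0. 2b->1: ok.
bcc: 2c undefined. 2c->0: ok.
ccbca: 2a undefined. 2a->0: ok.
All examples now run through 3 states with every (state, symbol) defined. Accept strings end in {0}, Reject strings end in {1,2}; accept={0}.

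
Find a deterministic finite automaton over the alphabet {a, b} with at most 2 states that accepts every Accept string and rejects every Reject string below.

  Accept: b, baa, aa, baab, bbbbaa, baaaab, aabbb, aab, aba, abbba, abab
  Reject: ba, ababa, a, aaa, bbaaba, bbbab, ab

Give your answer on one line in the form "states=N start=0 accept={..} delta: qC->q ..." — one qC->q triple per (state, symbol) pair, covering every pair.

Fold the examples into a partial DFA from state 0: repeatedly fix the first undefined (state, symbol) met by the shortest-then-alphabetical prefix, trying targets in increasing order and rejecting any under which an Accept and a Reject string meet in one state with the same remainder; add a state when all current targets are rejected. Accepting states are where Accept strings end.
a: 0a undefined. 0a->0: no, b/ab meet in 0 with "b" left. Open state 1: 0a->1.
b: 0b undefined. 0b->0: ok.
aa: 1a undefined. 1a->0: ok.
ab: 1b undefined. 1b->0: no, b/bbbab meet in 0. 1b->1: ok.
All examples now run through 2 states with every (state, symbol) defined. Accept strings end in {0}, Reject strings end in {1}; accept={0}.

states=2 start=0 accept={0} delta: 0a->1 0b->0 1a->0 1b->1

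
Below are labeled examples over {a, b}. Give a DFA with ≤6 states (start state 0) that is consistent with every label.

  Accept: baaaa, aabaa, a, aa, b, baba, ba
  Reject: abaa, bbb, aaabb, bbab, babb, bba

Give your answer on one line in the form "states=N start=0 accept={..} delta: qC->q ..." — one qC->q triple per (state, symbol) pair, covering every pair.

states=3 start=0 accept={0,1} delta: 0a->1 0b->1 1a->0 1b->2 2a->2 2b->2

Grow the machine one transition at a time. Run the examples from 0; the earliest place one falls off (shortest prefix, ties alphabetical) gets sent to the lowest-numbered state that keeps every Accept/Reject pair distinguishable — a pair clashes when both reach the same state with identical unread suffix — and to a fresh state only if none does.
a: 0a undefined. 0a->0: no, aabaa/abaa meet in 0 with "baa" left. Open state 1: 0a->1.
b: 0b undefined. 0b->0: no, a/bba meet in 1. 0b->1: ok.
aa: 1a undefined. 1a->0: ok.
ab: 1b undefined. 1b->0: no, baaaa/bbb meet in 1. 1b->1: no, baaaa/abaa meet in 1. Open state 2: 1b->2.
aba: 2a undefined. 2a->0: no, baaaa/abaa meet in 1. 2a->1: no, baaaa/bba meet in 1. 2a->2: ok.
bbb: 2b undefined. 2b->0: no, aa/bbb meet in 0. 2b->1: no, baaaa/bbb meet in 1. 2b->2: ok.
All examples now run through 3 states with every (state, symbol) defined. Accept strings end in {0,1}, Reject strings end in {2}; accept={0,1}.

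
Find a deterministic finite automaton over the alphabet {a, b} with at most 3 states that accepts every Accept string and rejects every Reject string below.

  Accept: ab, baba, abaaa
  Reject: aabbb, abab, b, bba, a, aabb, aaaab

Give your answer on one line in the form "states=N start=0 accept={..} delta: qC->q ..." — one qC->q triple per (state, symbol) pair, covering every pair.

Fold the examples into a partial DFA from state 0: repeatedly fix the first undefined (state, symbol) met by the shortest-then-alphabetical prefix, trying targets in increasing order and rejecting any under which an Accept and a Reject string meet in one state with the same remainder; add a state when all current targets are rejected. Accepting states are where Accept strings end.
a: 0a undefined. 0a->0: no, ab/b meet in 0 with "b" left. Open state 1: 0a->1.
b: 0b undefined. 0b->0: ok.
aa: 1a undefined. 1a->0: ok.
ab: 1b undefined. 1b->0: no, ab/aabbb meet in 0. 1b->1: no, ab/bba meet in 1. Open state 2: 1b->2.
aba: 2a undefined. 2a->0: no, baba/aabbb meet in 0. 2a->1: no, ab/abab meet in 2. 2a->2: ok.
abab: 2b undefined. 2b->0: ok.
All examples now run through 3 states with every (state, symbol) defined. Accept strings end in {2}, Reject strings end in {0,1}; accept={2}.

states=3 start=0 accept={2} delta: 0a->1 0b->0 1a->0 1b->2 2a->2 2b->0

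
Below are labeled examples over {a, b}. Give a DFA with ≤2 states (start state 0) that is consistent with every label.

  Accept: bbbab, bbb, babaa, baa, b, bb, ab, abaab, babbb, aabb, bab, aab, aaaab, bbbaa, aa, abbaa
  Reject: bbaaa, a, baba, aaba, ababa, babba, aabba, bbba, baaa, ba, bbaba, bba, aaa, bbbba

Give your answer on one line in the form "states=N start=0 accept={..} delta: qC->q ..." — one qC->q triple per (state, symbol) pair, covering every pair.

states=2 start=0 accept={0} delta: 0a->1 0b->0 1a->0 1b->0

Grow the machine one transition at a time. Run the examples from 0; the earliest place one falls off (shortest prefix, ties alphabetical) gets sent to the lowest-numbered state that keeps every Accept/Reject pair distinguishable — a pair clashes when both reach the same state with identical unread suffix — and to a fresh state only if none does.
a: 0a undefined. 0a->0: no, aa/a meet in 0. Open state 1: 0a->1.
b: 0b undefined. 0b->0: ok.
aa: 1a undefined. 1a->0: ok.
ab: 1b undefined. 1b->0: ok.
All examples now run through 2 states with every (state, symbol) defined. Accept strings end in {0}, Reject strings end in {1}; accept={0}.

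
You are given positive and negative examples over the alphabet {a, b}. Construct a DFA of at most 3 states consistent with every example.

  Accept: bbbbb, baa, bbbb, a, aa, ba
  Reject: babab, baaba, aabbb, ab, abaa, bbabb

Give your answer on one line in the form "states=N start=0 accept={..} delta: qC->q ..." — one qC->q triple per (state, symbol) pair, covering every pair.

State merging on the prefix tree: take the shortest (then alphabetical) example prefix whose next move is undefined and point that move at state 0, else 1, else 2, ...; a target is out if some Accept/Reject pair would then sit in one state with the same input left (inseparable). If every existing state is out, open a new one.
a: 0a undefined. 0a->0: no, baa/abaa meet in 0 with "baa" left. Open state 1: 0a->1.
b: 0b undefined. 0b->0: ok.
aa: 1a undefined. 1a->0: no, bbbbb/aabbb meet in 0. 1a->1: ok.
ab: 1b undefined. 1b->0: no, bbbbb/babab meet in 0. 1b->1: no, baa/babab meet in 1. Open state 2: 1b->2.
aba: 2a undefined. 2a->0: no, bbbbb/babab meet in 0. 2a->1: no, baa/baaba meet in 1. 2a->2: ok.
aabb: 2b undefined. 2b->0: no, bbbbb/babab meet in 0. 2b->1: no, baa/babab meet in 1. 2b->2: ok.
All examples now run through 3 states with every (state, symbol) defined. Accept strings end in {0,1}, Reject strings end in {2}; accept={0,1}.

states=3 start=0 accept={0,1} delta: 0a->1 0b->0 1a->1 1b->2 2a->2 2b->2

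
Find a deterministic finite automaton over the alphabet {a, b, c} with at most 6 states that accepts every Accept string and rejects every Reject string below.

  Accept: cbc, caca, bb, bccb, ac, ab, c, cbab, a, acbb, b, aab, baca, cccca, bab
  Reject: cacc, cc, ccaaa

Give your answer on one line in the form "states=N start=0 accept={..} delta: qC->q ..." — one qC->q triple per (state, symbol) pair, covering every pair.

states=3 start=0 accept={0,1} delta: 0a->0 0b->0 0c->1 1a->0 1b->0 1c->2 2a->2 2b->0 2c->0

Grow the machine one transition at a time. Run the examples from 0; the earliest place one falls off (shortest prefix, ties alphabetical) gets sent to the lowest-numbered state that keeps every Accept/Reject pair distinguishable — a pair clashes when both reach the same state with identical unread suffix — and to a fresh state only if none does.
a: 0a undefined. 0a->0: ok.
b: 0b undefined. 0b->0: ok.
c: 0c undefined. 0c->0: no, cbc/cacc meet in 0. Open state 1: 0c->1.
ca: 1a undefined. 1a->0: ok.
cb: 1b undefined. 1b->0: ok.
cc: 1c undefined. 1c->0: no, caca/cacc meet in 0. 1c->1: no, cbc/cacc meet in 1. Open state 2: 1c->2.
cca: 2a undefined. 2a->0: no, caca/ccaaa meet in 0. 2a->1: no, caca/ccaaa meet in 0. 2a->2: ok.
ccc: 2c undefined. 2c->0: ok.
bccb: 2b undefined. 2b->0: ok.
All examples now run through 3 states with every (state, symbol) defined. Accept strings end in {0,1}, Reject strings end in {2}; accept={0,1}.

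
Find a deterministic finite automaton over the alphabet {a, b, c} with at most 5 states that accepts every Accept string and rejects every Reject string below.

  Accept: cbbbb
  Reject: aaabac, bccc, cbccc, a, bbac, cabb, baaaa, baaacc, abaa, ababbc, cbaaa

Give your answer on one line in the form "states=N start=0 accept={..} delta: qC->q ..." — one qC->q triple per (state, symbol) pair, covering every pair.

Grow the machine one transition at a time. Run the examples from 0; the earliest place one falls off (shortest prefix, ties alphabetical) gets sent to the lowest-numbered state that keeps every Accept/Reject pair distinguishable — a pair clashes when both reach the same state with identical unread suffix — and to a fresh state only if none does.
a: 0a undefined. 0a->0: ok.
b: 0b undefined. 0b->0: ok.
c: 0c undefined. 0c->0: no, cbbbb/aaabac meet in 0. Open state 1: 0c->1.
ca: 1a undefined. 1a->0: ok.
cb: 1b undefined. 1b->0: no, cbbbb/a meet in 0. 1b->1: no, cbbbb/aaabac meet in 1. Open state 2: 1b->2.
bcc: 1c undefined. 1c->0: ok.
cba: 2a undefined. 2a->0: ok.
cbb: 2b undefined. 2b->0: no, cbbbb/a meet in 0. 2b->1: no, cbbbb/aaabac meet in 1. 2b->2: ok.
cbc: 2c undefined. 2c->0: ok.
All examples now run through 3 states with every (state, symbol) defined. Accept strings end in {2}, Reject strings end in {0,1}; accept={2}.

states=3 start=0 accept={2} delta: 0a->0 0b->0 0c->1 1a->0 1b->2 1c->0 2a->0 2b->2 2c->0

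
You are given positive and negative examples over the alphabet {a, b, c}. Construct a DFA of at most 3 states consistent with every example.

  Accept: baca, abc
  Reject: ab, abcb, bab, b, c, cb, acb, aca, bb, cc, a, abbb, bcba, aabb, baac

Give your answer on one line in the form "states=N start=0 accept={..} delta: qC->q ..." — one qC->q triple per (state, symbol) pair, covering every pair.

Fold the examples into a partial DFA from state 0: repeatedly fix the first undefined (state, symbol) met by the shortest-then-alphabetical prefix, trying targets in increasing order and rejecting any under which an Accept and a Reject string meet in one state with the same remainder; add a state when all current targets are rejected. Accepting states are where Accept strings end.
a: 0a undefined. 0a->0: ok.
b: 0b undefined. 0b->0: no, baca/aca meet in 0 with "ca" left. Open state 1: 0b->1.
c: 0c undefined. 0c->0: ok.
ba: 1a undefined. 1a->0: no, baca/c meet in 0. 1a->1: no, abc/baac meet in 1 with "c" left. Open state 2: 1a->2.
bb: 1b undefined. 1b->0: ok.
bc: 1c undefined. 1c->0: no, abc/c meet in 0. 1c->1: no, abc/ab meet in 1. 1c->2: ok.
baa: 2a undefined. 2a->0: ok.
bab: 2b undefined. 2b->0: ok.
bac: 2c undefined. 2c->0: no, baca/abcb meet in 0. 2c->1: ok.
All examples now run through 3 states with every (state, symbol) defined. Accept strings end in {2}, Reject strings end in {0,1}; accept={2}.

states=3 start=0 accept={2} delta: 0a->0 0b->1 0c->0 1a->2 1b->0 1c->2 2a->0 2b->0 2c->1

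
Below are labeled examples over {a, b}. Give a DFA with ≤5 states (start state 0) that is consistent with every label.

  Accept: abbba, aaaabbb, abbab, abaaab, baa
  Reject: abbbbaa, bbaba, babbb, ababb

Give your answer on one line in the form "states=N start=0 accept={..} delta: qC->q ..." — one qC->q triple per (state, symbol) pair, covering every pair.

states=5 start=0 accept={0,1,3} delta: 0a->0 0b->1 1a->2 1b->2 2a->0 2b->3 3a->0 3b->4 4a->1 4b->2

State merging on the prefix tree: take the shortest (then alphabetical) example prefix whose next move is undefined and point that move at state 0, else 1, else 2, ...; a target is out if some Accept/Reject pair would then sit in one state with the same input left (inseparable). If every existing state is out, open a new one.
a: 0a undefined. 0a->0: ok.
b: 0b undefined. 0b->0: no, abbba/abbbbaa meet in 0. Open state 1: 0b->1.
ba: 1a undefined. 1a->0: no, aaaabbb/babbb meet in 1 with "bb" left. 1a->1: no, aaaabbb/ababb meet in 1 with "bb" left. Open state 2: 1a->2.
bb: 1b undefined. 1b->0: no, abbba/bbaba meet in 2. 1b->1: no, baa/abbbbaa meet in 2 with "a" left. 1b->2: ok.
baa: 2a undefined. 2a->0: ok.
bab: 2b undefined. 2b->0: no, abbba/abbbbaa meet in 0. 2b->1: no, abbba/bbaba meet in 2. 2b->2: no, abbba/abbbbaa meet in 0. Open state 3: 2b->3.
babb: 3b undefined. 3b->0: no, abbab/babbb meet in 1. 3b->1: no, abbab/ababb meet in 1. 3b->2: no, aaaabbb/babbb meet in 3. 3b->3: no, aaaabbb/babbb meet in 3. Open state 4: 3b->4.
abbba: 3a undefined. 3a->0: ok.
babbb: 4b undefined. 4b->0: no, abbba/babbb meet in 0. 4b->1: no, abbab/babbb meet in 1. 4b->2: ok.
abbbba: 4a undefined. 4a->0: no, abbba/abbbbaa meet in 0. 4a->1: ok.
All examples now run through 5 states with every (state, symbol) defined. Accept strings end in {0,1,3}, Reject strings end in {2,4}; accept={0,1,3}.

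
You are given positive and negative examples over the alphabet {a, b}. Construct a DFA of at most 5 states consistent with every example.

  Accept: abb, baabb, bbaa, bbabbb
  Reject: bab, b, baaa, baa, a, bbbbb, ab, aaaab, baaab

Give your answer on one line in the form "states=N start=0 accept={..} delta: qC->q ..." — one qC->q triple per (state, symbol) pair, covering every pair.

Fold the examples into a partial DFA from state 0: repeatedly fix the first undefined (state, symbol) met by the shortest-then-alphabetical prefix, trying targets in increasing order and rejecting any under which an Accept and a Reject string meet in one state with the same remainder; add a state when all current targets are rejected. Accepting states are where Accept strings end.
a: 0a undefined. 0a->0: ok.
b: 0b undefined. 0b->0: no, abb/bab meet in 0. Open state 1: 0b->1.
ba: 1a undefined. 1a->0: ok.
bb: 1b undefined. 1b->0: no, abb/baaa meet in 0. 1b->1: no, abb/bab meet in 1. Open state 2: 1b->2.
bba: 2a undefined. 2a->0: no, bbaa/baaa meet in 0. 2a->1: no, bbaa/baaa meet in 0. 2a->2: no, bbabbb/bbbbb meet in 2 with "bbb" left. Open state 3: 2a->3.
bbb: 2b undefined. 2b->0: no, abb/bbbbb meet in 2. 2b->1: ok.
bbaa: 3a undefined. 3a->0: no, bbaa/baaa meet in 0. 3a->1: no, bbaa/bab meet in 1. 3a->2: ok.
bbab: 3b undefined. 3b->0: ok.
All examples now run through 4 states with every (state, symbol) defined. Accept strings end in {2}, Reject strings end in {0,1}; accept={2}.

states=4 start=0 accept={2} delta: 0a->0 0b->1 1a->0 1b->2 2a->3 2b->1 3a->2 3b->0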